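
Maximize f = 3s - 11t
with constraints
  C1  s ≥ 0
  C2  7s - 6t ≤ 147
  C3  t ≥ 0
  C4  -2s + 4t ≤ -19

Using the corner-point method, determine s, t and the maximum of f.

s = 21, t = 0, maximum f = 63

Vertices and f = 3s - 11t:
  (21, 0) → f = 63
  (237/8, 161/16) → f = -349/16
  (19/2, 0) → f = 57/2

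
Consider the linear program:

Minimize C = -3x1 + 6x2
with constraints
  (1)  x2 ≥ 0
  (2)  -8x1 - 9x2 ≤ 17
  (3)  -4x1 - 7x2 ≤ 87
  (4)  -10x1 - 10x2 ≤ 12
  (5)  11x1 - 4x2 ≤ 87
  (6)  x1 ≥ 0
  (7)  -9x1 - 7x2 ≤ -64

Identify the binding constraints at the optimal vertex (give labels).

Extreme points and C = -3x1 + 6x2:
  (87/11, 0) → C = -261/11
  (64/9, 0) → C = -64/3
  (0, 64/7) → C = 384/7
The feasible region is unbounded (it extends along (0, 1), (4, 11)), but C strictly increases along every unbounded feasible direction, so there is no improving ray and the minimum is attained at a vertex.

The minimum is at (87/11, 0). Substituting into each constraint, equality holds for (1) and (5); the remaining constraints have slack.

(1) and (5)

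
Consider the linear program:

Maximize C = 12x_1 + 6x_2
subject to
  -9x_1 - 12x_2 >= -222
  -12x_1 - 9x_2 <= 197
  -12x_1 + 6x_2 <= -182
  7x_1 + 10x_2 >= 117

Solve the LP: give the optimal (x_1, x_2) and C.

Feasible corners and C = 12x_1 + 6x_2:
  (586/33, 57/11) → C = 2686/11
  (136, -167/2) → C = 1131
  (1261/81, 65/81) → C = 5174/27

The optimum lies where -9x_1 - 12x_2 = -222 and 7x_1 + 10x_2 = 117.
Solving simultaneously gives x_1 = 136, x_2 = -167/2.

x_1 = 136, x_2 = -167/2, maximum C = 1131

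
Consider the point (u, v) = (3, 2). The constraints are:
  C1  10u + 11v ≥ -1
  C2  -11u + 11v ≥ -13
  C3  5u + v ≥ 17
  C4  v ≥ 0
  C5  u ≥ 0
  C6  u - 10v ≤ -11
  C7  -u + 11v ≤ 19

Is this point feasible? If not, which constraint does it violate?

C1: 52 ≥ -1 ✓
C2: -11 ≥ -13 ✓
C3: 17 ≥ 17 ✓
C4: 2 ≥ 0 ✓
C5: 3 ≥ 0 ✓
C6: -17 ≤ -11 ✓
C7: 19 ≤ 19 ✓

feasible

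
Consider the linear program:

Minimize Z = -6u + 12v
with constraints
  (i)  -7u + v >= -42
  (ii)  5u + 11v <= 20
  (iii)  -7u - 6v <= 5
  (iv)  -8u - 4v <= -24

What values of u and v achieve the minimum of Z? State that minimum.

Feasible corners and Z = -6u + 12v:
  (241/41, -35/41) → Z = -1866/41
  (16/3, -14/3) → Z = -88
  (46/17, 10/17) → Z = -156/17

The optimum lies where -7u + v = -42 and -8u - 4v = -24.
Solving simultaneously gives u = 16/3, v = -14/3.

u = 16/3, v = -14/3, minimum Z = -88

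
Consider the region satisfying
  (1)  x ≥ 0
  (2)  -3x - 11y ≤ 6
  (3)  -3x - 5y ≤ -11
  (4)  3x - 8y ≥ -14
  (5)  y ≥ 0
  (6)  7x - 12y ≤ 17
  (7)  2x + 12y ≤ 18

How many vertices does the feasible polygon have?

3

Intersecting each pair of boundary lines and keeping only the points that satisfy every inequality leaves:
  (217/71, 26/71)
  (21/13, 16/13)
  (35/9, 23/27)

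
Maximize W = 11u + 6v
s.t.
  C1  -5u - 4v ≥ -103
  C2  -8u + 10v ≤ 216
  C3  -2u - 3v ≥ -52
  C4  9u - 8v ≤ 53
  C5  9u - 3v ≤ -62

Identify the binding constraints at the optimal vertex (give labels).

Corner points and W = 11u + 6v:
  (-32/11, 212/11) → W = 920/11
  (-10/11, 592/33) → W = 1074/11
  (-131/9, -23) → W = -2683/9
The feasible region is unbounded (it extends along (-8, -9), (-5, -4)), but W strictly decreases along every unbounded feasible direction, so there is no improving ray and the maximum is attained at a vertex.

The maximum is at (-10/11, 592/33). Substituting into each constraint, equality holds for C3 and C5; the remaining constraints have slack.

C3 and C5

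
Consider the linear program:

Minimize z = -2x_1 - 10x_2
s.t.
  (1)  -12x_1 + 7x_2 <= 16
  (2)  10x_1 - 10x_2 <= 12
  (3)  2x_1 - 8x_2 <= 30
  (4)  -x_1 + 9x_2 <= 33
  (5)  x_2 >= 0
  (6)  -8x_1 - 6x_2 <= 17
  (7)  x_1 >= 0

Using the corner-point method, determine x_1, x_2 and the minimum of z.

x_1 = 219/40, x_2 = 171/40, minimum z = -537/10

Corner points and z = -2x_1 - 10x_2:
  (87/101, 380/101) → z = -3974/101
  (0, 16/7) → z = -160/7
  (219/40, 171/40) → z = -537/10
  (6/5, 0) → z = -12/5
  (0, 0) → z = 0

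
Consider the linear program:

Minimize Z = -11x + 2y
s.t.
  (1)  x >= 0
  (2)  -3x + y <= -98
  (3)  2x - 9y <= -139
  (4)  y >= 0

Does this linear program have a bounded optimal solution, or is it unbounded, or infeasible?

From the feasible point (1021/25, 613/25), moving in the direction (9, 2) keeps every constraint satisfied while Z decreases without bound.

unbounded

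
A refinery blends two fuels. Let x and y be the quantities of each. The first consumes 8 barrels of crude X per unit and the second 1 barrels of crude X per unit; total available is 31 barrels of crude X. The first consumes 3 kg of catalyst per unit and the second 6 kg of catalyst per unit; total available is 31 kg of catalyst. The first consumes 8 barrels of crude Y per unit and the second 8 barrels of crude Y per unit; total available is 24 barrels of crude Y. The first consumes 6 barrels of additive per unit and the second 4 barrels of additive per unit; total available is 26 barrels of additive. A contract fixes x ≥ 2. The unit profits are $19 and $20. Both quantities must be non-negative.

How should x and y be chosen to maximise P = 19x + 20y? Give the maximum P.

x = 2, y = 1, maximum P = 58

Vertices and P = 19x + 20y:
  (3, 0) → P = 57
  (2, 0) → P = 38
  (2, 1) → P = 58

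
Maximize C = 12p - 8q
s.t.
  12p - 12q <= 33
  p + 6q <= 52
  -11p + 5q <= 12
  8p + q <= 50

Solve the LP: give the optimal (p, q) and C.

p = 211/36, q = 28/9, maximum C = 409/9

The binding constraints are 12p - 12q = 33 and 8p + q = 50.
Solving simultaneously gives p = 211/36, q = 28/9.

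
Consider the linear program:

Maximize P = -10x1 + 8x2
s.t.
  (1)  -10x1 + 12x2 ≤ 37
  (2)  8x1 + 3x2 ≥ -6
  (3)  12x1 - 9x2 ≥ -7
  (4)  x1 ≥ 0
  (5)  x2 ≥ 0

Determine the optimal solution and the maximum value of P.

Vertices and P = -10x1 + 8x2:
  (83/18, 187/27) → P = 251/27
  (0, 7/9) → P = 56/9
  (0, 0) → P = 0
The feasible region is unbounded (it extends along (6, 5), (1, 0)), but P strictly decreases along every unbounded feasible direction, so there is no improving ray and the maximum is attained at a vertex.

x1 = 83/18, x2 = 187/27, maximum P = 251/27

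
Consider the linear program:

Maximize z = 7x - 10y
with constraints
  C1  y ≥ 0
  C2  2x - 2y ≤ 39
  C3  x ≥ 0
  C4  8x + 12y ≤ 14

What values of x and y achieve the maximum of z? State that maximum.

Vertices and z = 7x - 10y:
  (0, 0) → z = 0
  (7/4, 0) → z = 49/4
  (0, 7/6) → z = -35/3

The optimum lies where y = 0 and 8x + 12y = 14.
Solving simultaneously gives x = 7/4, y = 0.

x = 7/4, y = 0, maximum z = 49/4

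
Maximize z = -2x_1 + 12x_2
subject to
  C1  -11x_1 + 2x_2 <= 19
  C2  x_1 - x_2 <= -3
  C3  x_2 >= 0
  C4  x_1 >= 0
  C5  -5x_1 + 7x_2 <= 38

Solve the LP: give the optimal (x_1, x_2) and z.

Vertices and z = -2x_1 + 12x_2:
  (0, 3) → z = 36
  (17/2, 23/2) → z = 121
  (0, 38/7) → z = 456/7

At the optimal vertex, x_1 - x_2 = -3 and -5x_1 + 7x_2 = 38.
Solving simultaneously gives x_1 = 17/2, x_2 = 23/2.

x_1 = 17/2, x_2 = 23/2, maximum z = 121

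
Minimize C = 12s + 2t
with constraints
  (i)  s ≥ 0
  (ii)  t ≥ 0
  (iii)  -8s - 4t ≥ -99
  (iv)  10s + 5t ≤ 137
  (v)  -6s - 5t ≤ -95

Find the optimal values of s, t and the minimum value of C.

s = 0, t = 19, minimum C = 38

The binding constraints are s = 0 and -6s - 5t = -95.
Solving simultaneously gives s = 0, t = 19.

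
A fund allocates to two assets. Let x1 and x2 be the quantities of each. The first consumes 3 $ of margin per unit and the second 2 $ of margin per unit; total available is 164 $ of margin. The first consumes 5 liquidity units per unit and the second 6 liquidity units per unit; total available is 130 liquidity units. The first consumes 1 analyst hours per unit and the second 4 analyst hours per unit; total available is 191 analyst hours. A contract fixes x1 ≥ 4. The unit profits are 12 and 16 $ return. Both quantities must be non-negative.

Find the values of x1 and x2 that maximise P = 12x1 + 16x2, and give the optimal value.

Feasible corners and P = 12x1 + 16x2:
  (26, 0) → P = 312
  (4, 0) → P = 48
  (4, 55/3) → P = 1024/3

x1 = 4, x2 = 55/3, maximum P = 1024/3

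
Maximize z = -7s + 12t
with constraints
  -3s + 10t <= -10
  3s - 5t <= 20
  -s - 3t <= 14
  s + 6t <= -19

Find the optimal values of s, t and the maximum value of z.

s = -110/19, t = -52/19, maximum z = 146/19

At the optimal vertex, -3s + 10t = -10 and -s - 3t = 14.
Solving simultaneously gives s = -110/19, t = -52/19.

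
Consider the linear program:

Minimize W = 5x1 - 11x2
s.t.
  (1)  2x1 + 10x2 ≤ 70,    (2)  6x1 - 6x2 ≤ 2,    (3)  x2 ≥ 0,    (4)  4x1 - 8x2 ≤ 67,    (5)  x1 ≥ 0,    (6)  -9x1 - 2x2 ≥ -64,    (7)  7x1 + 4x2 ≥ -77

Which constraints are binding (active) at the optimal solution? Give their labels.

(1) and (5)

Corner points and W = 5x1 - 11x2:
  (0, 7) → W = -77
  (250/43, 251/43) → W = -1511/43
  (1/3, 0) → W = 5/3
  (194/33, 61/11) → W = -1043/33
  (0, 0) → W = 0

The minimum is at (0, 7). Substituting into each constraint, equality holds for (1) and (5); the remaining constraints have slack.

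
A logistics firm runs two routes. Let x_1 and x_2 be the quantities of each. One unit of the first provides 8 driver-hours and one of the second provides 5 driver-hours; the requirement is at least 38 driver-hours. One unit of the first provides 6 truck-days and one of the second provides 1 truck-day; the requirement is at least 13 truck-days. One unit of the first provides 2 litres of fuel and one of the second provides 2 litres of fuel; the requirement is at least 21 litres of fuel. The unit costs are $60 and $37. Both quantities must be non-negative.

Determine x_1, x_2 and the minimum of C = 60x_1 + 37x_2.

Vertices and C = 60x_1 + 37x_2:
  (0, 13) → C = 481
  (21/2, 0) → C = 630
  (1/2, 10) → C = 400
The feasible region is unbounded (it extends along (0, 1), (1, 0)), but C strictly increases along every unbounded feasible direction, so there is no improving ray and the minimum is attained at a vertex.

x_1 = 1/2, x_2 = 10, minimum C = 400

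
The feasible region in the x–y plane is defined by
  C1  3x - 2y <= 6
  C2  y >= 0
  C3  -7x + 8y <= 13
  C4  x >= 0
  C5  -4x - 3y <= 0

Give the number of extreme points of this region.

Of the 10 pairwise boundary intersections, those satisfying every inequality are:
  (2, 0)
  (37/5, 81/10)
  (0, 0)
  (0, 13/8)

4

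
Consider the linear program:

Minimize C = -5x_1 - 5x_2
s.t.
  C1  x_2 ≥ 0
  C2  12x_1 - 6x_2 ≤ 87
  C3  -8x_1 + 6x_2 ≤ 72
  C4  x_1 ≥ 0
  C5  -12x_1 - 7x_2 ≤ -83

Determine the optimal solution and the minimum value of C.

Corner points and C = -5x_1 - 5x_2:
  (29/4, 0) → C = -145/4
  (83/12, 0) → C = -415/12
  (159/4, 65) → C = -2095/4
  (0, 12) → C = -60
  (0, 83/7) → C = -415/7

x_1 = 159/4, x_2 = 65, minimum C = -2095/4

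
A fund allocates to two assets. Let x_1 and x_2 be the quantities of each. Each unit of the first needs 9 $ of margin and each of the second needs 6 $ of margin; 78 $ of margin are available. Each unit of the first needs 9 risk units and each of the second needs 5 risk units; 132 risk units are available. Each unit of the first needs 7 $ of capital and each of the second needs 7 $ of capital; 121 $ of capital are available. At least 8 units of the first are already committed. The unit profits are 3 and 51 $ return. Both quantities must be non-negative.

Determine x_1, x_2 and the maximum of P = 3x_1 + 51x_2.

Corner points and P = 3x_1 + 51x_2:
  (26/3, 0) → P = 26
  (8, 0) → P = 24
  (8, 1) → P = 75

The optimum lies where 9x_1 + 6x_2 = 78 and x_1 = 8.
Solving simultaneously gives x_1 = 8, x_2 = 1.

x_1 = 8, x_2 = 1, maximum P = 75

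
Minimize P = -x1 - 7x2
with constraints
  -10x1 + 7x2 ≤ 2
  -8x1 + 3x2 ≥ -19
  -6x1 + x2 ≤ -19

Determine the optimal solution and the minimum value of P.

x1 = 139/26, x2 = 103/13, minimum P = -1581/26

Vertices and P = -x1 - 7x2:
  (139/26, 103/13) → P = -1581/26
  (135/32, 101/16) → P = -1549/32
  (19/5, 19/5) → P = -152/5

The optimum lies where -10x1 + 7x2 = 2 and -8x1 + 3x2 = -19.
Solving simultaneously gives x1 = 139/26, x2 = 103/13.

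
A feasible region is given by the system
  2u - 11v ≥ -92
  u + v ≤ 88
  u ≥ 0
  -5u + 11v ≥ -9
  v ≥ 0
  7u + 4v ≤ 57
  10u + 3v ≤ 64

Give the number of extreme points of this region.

Intersecting each pair of boundary lines and keeping only the points that satisfy every inequality leaves:
  (0, 92/11)
  (259/85, 758/85)
  (0, 0)
  (9/5, 0)
  (731/125, 46/25)
  (85/19, 122/19)

6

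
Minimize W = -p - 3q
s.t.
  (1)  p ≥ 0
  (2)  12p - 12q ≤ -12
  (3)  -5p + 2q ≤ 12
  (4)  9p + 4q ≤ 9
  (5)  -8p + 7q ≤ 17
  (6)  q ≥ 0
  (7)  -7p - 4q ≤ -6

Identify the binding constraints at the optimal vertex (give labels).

Corner points and W = -p - 3q:
  (0, 9/4) → W = -27/4
  (0, 3/2) → W = -9/2
  (5/13, 18/13) → W = -59/13
  (2/11, 13/11) → W = -41/11

The minimum is at (0, 9/4). Substituting into each constraint, equality holds for (1) and (4); the remaining constraints have slack.

(1) and (4)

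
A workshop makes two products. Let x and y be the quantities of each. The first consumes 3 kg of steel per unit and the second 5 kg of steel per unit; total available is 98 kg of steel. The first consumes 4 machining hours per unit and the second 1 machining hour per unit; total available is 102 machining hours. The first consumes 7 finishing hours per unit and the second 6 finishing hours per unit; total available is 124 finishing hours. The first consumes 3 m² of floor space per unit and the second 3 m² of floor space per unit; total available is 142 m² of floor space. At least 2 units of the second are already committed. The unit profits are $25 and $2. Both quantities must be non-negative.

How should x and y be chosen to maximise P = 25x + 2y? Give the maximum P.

Corner points and P = 25x + 2y:
  (0, 98/5) → P = 196/5
  (0, 2) → P = 4
  (32/17, 314/17) → P = 84
  (16, 2) → P = 404

The binding constraints are 7x + 6y = 124 and y = 2.
Solving simultaneously gives x = 16, y = 2.

x = 16, y = 2, maximum P = 404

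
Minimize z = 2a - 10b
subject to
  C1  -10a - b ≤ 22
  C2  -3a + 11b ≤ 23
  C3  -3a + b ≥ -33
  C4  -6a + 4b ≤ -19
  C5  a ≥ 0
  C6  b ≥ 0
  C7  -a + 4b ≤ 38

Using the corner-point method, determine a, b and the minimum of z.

Vertices and z = 2a - 10b:
  (193/15, 28/5) → z = -454/15
  (301/54, 65/18) → z = -674/27
  (11, 0) → z = 22
  (19/6, 0) → z = 19/3

At the optimal vertex, -3a + 11b = 23 and -3a + b = -33.
Solving simultaneously gives a = 193/15, b = 28/5.

a = 193/15, b = 28/5, minimum z = -454/15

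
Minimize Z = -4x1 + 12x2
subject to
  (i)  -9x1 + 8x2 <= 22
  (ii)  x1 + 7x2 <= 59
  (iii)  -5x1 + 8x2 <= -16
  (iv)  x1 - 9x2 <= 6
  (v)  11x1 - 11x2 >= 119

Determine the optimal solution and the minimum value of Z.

x1 = 573/16, x2 = 53/16, minimum Z = -207/2

Extreme points and Z = -4x1 + 12x2:
  (573/16, 53/16) → Z = -207/2
  (741/44, 265/44) → Z = 54/11
  (1005/88, 53/88) → Z = -423/11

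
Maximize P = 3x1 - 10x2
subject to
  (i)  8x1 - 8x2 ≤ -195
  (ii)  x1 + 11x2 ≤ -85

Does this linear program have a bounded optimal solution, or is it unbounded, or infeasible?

From the feasible point (-2825/96, -485/96), moving in the direction (-8, -8) keeps every constraint satisfied while P increases without bound.

unbounded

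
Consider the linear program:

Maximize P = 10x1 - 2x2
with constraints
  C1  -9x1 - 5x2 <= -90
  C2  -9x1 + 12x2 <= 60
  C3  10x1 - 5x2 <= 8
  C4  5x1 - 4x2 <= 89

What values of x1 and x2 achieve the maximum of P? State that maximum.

x1 = 132/25, x2 = 224/25, maximum P = 872/25

At the optimal vertex, -9x1 + 12x2 = 60 and 10x1 - 5x2 = 8.
Solving simultaneously gives x1 = 132/25, x2 = 224/25.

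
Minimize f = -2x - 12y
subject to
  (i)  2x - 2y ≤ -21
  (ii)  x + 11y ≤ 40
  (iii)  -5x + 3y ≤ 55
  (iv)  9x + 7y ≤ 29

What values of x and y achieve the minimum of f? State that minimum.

x = -151/24, y = 101/24, minimum f = -455/12

The binding constraints are 2x - 2y = -21 and x + 11y = 40.
Solving simultaneously gives x = -151/24, y = 101/24.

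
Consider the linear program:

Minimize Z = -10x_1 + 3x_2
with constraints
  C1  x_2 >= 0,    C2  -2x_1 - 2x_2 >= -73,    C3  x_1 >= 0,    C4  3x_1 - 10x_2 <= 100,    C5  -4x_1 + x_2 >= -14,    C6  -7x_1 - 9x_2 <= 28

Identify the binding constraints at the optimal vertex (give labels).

Extreme points and Z = -10x_1 + 3x_2:
  (0, 0) → Z = 0
  (7/2, 0) → Z = -35
  (0, 73/2) → Z = 219/2
  (101/10, 132/5) → Z = -109/5

The minimum is at (7/2, 0). Substituting into each constraint, equality holds for C1 and C5; the remaining constraints have slack.

C1 and C5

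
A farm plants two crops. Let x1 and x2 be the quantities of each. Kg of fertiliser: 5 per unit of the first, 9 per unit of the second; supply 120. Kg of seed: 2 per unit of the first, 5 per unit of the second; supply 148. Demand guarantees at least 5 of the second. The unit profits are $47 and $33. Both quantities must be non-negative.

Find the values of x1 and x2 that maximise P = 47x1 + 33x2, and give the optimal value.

Vertices and P = 47x1 + 33x2:
  (0, 40/3) → P = 440
  (0, 5) → P = 165
  (15, 5) → P = 870

The binding constraints are 5x1 + 9x2 = 120 and x2 = 5.
Solving simultaneously gives x1 = 15, x2 = 5.

x1 = 15, x2 = 5, maximum P = 870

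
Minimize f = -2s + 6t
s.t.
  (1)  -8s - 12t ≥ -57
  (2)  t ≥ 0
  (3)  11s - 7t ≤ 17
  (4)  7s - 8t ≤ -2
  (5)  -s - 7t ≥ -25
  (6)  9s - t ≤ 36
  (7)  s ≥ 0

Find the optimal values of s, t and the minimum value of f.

s = 0, t = 1/4, minimum f = 3/2

Feasible corners and f = -2s + 6t:
  (108/37, 415/148) → f = 813/74
  (9/4, 13/4) → f = 15
  (0, 1/4) → f = 3/2
  (0, 25/7) → f = 150/7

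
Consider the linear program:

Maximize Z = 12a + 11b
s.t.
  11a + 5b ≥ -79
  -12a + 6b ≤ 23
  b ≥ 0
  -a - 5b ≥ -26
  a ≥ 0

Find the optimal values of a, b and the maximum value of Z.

The binding constraints are b = 0 and -a - 5b = -26.
Solving simultaneously gives a = 26, b = 0.

a = 26, b = 0, maximum Z = 312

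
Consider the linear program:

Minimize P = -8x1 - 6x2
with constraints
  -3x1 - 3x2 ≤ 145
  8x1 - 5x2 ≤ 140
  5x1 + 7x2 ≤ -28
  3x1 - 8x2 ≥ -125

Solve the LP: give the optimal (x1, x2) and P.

Feasible corners and P = -8x1 - 6x2:
  (-305/39, -1580/39) → P = 11920/39
  (-1535/33, -20/11) → P = 12640/33
  (280/27, -308/27) → P = -392/27
  (-1099/61, 541/61) → P = 5546/61

At the optimal vertex, 8x1 - 5x2 = 140 and 5x1 + 7x2 = -28.
Solving simultaneously gives x1 = 280/27, x2 = -308/27.

x1 = 280/27, x2 = -308/27, minimum P = -392/27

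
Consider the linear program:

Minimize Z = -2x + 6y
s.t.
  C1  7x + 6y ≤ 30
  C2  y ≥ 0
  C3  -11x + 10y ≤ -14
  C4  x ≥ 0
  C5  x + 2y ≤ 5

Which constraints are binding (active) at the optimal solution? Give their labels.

Feasible corners and Z = -2x + 6y:
  (30/7, 0) → Z = -60/7
  (15/4, 5/8) → Z = -15/4
  (14/11, 0) → Z = -28/11
  (39/16, 41/32) → Z = 45/16

The minimum is at (30/7, 0). Substituting into each constraint, equality holds for C1 and C2; the remaining constraints have slack.

C1 and C2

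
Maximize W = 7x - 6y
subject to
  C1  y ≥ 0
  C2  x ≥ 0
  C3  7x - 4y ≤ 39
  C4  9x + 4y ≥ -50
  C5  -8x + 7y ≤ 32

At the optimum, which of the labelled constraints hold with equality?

C1 and C3

Feasible corners and W = 7x - 6y:
  (0, 0) → W = 0
  (39/7, 0) → W = 39
  (0, 32/7) → W = -192/7
  (401/17, 536/17) → W = -409/17

The maximum is at (39/7, 0). Substituting into each constraint, equality holds for C1 and C3; the remaining constraints have slack.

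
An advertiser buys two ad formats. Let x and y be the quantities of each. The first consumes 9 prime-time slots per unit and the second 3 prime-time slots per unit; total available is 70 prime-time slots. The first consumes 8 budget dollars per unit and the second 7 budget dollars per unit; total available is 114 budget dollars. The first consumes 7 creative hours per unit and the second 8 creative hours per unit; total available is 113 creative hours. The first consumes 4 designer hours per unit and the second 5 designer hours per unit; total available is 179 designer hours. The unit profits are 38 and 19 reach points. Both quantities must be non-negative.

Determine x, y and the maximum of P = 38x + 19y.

x = 13/3, y = 31/3, maximum P = 361

Corner points and P = 38x + 19y:
  (0, 0) → P = 0
  (0, 113/8) → P = 2147/8
  (70/9, 0) → P = 2660/9
  (13/3, 31/3) → P = 361

At the optimal vertex, 9x + 3y = 70 and 7x + 8y = 113.
Solving simultaneously gives x = 13/3, y = 31/3.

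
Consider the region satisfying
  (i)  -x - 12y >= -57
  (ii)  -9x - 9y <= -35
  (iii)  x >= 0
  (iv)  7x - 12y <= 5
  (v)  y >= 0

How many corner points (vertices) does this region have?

The feasible vertices (each the meet of two boundaries and inside every other half-plane) are:
  (0, 19/4)
  (31/4, 197/48)
  (0, 35/9)
  (155/57, 200/171)

4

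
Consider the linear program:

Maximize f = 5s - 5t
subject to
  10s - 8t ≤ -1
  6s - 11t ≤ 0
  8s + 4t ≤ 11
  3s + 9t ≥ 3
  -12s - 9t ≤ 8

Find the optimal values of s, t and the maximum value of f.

s = 5/38, t = 11/38, maximum f = -15/19

The feasible region is unbounded (it extends along (-3, 4), (-1, 2)), but f strictly decreases along every unbounded feasible direction, so there is no improving ray and the maximum is attained at a vertex.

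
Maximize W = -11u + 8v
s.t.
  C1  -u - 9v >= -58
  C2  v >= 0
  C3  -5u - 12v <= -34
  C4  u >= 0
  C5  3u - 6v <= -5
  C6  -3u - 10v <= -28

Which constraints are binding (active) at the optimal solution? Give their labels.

C1 and C4

Feasible corners and W = -11u + 8v:
  (0, 58/9) → W = 464/9
  (101/11, 179/33) → W = -1901/33
  (0, 17/6) → W = 68/3
  (2/7, 19/7) → W = 130/7
  (59/24, 33/16) → W = -253/24

The maximum is at (0, 58/9). Substituting into each constraint, equality holds for C1 and C4; the remaining constraints have slack.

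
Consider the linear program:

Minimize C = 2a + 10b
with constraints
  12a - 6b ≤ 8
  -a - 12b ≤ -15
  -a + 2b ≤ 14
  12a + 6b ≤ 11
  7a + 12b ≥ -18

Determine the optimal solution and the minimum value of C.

Feasible corners and C = 2a + 10b:
  (7/23, 169/138) → C = 887/69
  (-11/2, 41/24) → C = 73/12
  (-31/15, 179/30) → C = 833/15
  (-102/13, 40/13) → C = 196/13

a = -11/2, b = 41/24, minimum C = 73/12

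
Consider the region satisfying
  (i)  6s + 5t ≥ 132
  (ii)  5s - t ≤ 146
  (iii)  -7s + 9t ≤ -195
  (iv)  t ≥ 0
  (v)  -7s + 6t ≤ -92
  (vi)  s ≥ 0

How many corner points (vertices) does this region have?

3

Of the 15 pairwise boundary intersections, those satisfying every inequality are:
  (1119/38, 47/38)
  (146/5, 0)
  (195/7, 0)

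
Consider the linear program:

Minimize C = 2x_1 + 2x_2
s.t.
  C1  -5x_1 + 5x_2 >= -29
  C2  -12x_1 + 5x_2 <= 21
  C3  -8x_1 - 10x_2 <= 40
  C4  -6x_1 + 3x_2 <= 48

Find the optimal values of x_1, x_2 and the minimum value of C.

x_1 = -41/16, x_2 = -39/20, minimum C = -361/40

Feasible corners and C = 2x_1 + 2x_2:
  (1, -24/5) → C = -38/5
  (-41/16, -39/20) → C = -361/40
  (59/2, 75) → C = 209
The feasible region is unbounded (it extends along (1, 1), (1, 2)), but C strictly increases along every unbounded feasible direction, so there is no improving ray and the minimum is attained at a vertex.

The binding constraints are -12x_1 + 5x_2 = 21 and -8x_1 - 10x_2 = 40.
Solving simultaneously gives x_1 = -41/16, x_2 = -39/20.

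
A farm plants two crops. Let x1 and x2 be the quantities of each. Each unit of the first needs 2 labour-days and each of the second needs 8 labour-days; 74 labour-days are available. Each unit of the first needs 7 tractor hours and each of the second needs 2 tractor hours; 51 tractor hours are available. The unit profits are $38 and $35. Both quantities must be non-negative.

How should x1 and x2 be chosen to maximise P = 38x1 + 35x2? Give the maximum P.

x1 = 5, x2 = 8, maximum P = 470

The optimum lies where 2x1 + 8x2 = 74 and 7x1 + 2x2 = 51.
Solving simultaneously gives x1 = 5, x2 = 8.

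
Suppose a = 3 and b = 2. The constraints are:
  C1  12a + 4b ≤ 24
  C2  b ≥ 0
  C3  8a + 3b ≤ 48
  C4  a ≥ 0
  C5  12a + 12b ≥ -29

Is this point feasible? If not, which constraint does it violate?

not feasible — violates C1

Constraint C1: 12a + 4b = 44, which is not ≤ 24. All other constraints are satisfied.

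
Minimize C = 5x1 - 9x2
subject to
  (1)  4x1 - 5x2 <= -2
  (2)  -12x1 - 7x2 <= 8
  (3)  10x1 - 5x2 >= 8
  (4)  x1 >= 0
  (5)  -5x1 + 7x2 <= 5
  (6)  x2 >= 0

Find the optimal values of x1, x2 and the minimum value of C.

x1 = 11/3, x2 = 10/3, minimum C = -35/3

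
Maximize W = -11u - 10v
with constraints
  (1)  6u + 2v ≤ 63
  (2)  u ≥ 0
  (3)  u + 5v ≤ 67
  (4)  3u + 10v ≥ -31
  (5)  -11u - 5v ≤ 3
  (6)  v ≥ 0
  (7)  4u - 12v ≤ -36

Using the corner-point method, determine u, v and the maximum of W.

Extreme points and W = -11u - 10v:
  (181/28, 339/28) → W = -5381/28
  (171/20, 117/20) → W = -3051/20
  (0, 67/5) → W = -134
  (0, 3) → W = -30

u = 0, v = 3, maximum W = -30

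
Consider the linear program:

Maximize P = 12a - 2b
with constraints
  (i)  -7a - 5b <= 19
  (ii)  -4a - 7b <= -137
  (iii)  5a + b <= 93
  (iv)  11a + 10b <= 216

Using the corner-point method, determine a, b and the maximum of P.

Extreme points and P = 12a - 2b:
  (-818/29, 1035/29) → P = -11886/29
  (-254/3, 1721/15) → P = -18682/15
  (142/37, 643/37) → P = 418/37

a = 142/37, b = 643/37, maximum P = 418/37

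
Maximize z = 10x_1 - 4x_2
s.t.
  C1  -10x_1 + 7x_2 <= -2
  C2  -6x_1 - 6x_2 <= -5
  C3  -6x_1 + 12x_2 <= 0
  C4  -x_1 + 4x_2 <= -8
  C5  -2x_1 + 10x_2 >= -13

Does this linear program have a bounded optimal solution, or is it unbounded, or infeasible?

From the feasible point (14, 3/2), moving in the direction (4, 1) keeps every constraint satisfied while z increases without bound.

unbounded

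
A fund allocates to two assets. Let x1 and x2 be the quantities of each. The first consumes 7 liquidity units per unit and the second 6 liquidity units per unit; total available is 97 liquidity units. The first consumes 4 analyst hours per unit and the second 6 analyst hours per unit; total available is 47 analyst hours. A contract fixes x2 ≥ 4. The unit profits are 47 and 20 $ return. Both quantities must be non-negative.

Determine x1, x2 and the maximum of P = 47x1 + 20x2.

x1 = 23/4, x2 = 4, maximum P = 1401/4

Feasible corners and P = 47x1 + 20x2:
  (0, 47/6) → P = 470/3
  (0, 4) → P = 80
  (23/4, 4) → P = 1401/4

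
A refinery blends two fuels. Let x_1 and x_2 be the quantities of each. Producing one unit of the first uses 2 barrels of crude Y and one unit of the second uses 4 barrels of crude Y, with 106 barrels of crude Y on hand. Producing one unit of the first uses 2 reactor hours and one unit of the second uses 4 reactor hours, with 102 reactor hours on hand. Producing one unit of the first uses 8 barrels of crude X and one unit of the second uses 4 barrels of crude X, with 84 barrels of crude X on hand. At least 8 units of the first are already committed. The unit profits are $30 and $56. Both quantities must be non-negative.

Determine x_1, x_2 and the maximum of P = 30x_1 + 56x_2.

At the optimal vertex, 8x_1 + 4x_2 = 84 and x_1 = 8.
Solving simultaneously gives x_1 = 8, x_2 = 5.

x_1 = 8, x_2 = 5, maximum P = 520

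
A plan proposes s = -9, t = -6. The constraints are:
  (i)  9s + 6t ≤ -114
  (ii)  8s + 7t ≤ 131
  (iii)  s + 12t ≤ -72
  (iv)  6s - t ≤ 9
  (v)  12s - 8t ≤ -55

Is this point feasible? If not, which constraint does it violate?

feasible

(i): -117 ≤ -114 ✓
(ii): -114 ≤ 131 ✓
(iii): -81 ≤ -72 ✓
(iv): -48 ≤ 9 ✓
(v): -60 ≤ -55 ✓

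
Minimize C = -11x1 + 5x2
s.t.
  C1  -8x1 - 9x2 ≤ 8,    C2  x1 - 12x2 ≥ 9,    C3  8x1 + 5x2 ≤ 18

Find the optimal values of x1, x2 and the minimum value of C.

x1 = 101/16, x2 = -13/2, minimum C = -1631/16

Feasible corners and C = -11x1 + 5x2:
  (-1/7, -16/21) → C = -47/21
  (101/16, -13/2) → C = -1631/16
  (261/101, -54/101) → C = -3141/101

The binding constraints are -8x1 - 9x2 = 8 and 8x1 + 5x2 = 18.
Solving simultaneously gives x1 = 101/16, x2 = -13/2.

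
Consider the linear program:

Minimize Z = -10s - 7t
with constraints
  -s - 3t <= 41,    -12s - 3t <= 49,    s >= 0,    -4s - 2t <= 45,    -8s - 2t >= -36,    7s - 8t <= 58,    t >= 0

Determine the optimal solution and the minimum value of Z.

Corner points and Z = -10s - 7t:
  (0, 18) → Z = -126
  (0, 0) → Z = 0
  (9/2, 0) → Z = -45

s = 0, t = 18, minimum Z = -126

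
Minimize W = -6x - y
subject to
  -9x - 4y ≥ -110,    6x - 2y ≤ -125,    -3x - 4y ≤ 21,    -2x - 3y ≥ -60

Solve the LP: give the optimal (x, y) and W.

Corner points and W = -6x - y:
  (-271/15, 83/10) → W = 1001/10
  (-255/22, 305/11) → W = 460/11
  (-303, 222) → W = 1596

The optimum lies where 6x - 2y = -125 and -2x - 3y = -60.
Solving simultaneously gives x = -255/22, y = 305/11.

x = -255/22, y = 305/11, minimum W = 460/11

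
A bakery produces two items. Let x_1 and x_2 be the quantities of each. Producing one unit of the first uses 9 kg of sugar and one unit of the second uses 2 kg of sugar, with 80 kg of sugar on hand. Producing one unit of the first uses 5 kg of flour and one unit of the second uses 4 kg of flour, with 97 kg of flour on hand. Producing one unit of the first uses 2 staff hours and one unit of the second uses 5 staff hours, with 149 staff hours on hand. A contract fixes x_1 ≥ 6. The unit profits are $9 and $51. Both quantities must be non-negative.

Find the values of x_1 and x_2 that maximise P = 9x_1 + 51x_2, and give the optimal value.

x_1 = 6, x_2 = 13, maximum P = 717

Feasible corners and P = 9x_1 + 51x_2:
  (80/9, 0) → P = 80
  (6, 0) → P = 54
  (6, 13) → P = 717

The binding constraints are 9x_1 + 2x_2 = 80 and x_1 = 6.
Solving simultaneously gives x_1 = 6, x_2 = 13.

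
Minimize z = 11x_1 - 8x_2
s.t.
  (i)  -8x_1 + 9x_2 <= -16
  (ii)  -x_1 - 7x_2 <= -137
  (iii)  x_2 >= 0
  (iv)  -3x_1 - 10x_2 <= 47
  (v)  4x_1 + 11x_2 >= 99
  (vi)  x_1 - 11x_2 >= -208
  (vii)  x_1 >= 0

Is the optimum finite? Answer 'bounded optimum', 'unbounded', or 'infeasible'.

Feasible corners and z = 11x_1 - 8x_2:
  (269/13, 216/13) → z = 1231/13
  (2048/79, 1680/79) → z = 9088/79
  (137, 0) → z = 1507
The feasible region has finitely many vertices and no improving ray; the minimum is 1231/13 at (269/13, 216/13).

bounded optimum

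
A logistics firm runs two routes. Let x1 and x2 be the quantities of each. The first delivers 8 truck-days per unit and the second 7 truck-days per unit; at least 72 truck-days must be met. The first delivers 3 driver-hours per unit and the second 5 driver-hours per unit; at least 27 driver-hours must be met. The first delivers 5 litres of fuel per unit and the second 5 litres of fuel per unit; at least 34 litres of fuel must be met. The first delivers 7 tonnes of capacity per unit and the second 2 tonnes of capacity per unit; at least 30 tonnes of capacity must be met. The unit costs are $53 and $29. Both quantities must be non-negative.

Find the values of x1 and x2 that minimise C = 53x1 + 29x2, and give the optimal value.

x1 = 2, x2 = 8, minimum C = 338

Extreme points and C = 53x1 + 29x2:
  (0, 15) → C = 435
  (9, 0) → C = 477
  (2, 8) → C = 338
The feasible region is unbounded (it extends along (0, 1), (1, 0)), but C strictly increases along every unbounded feasible direction, so there is no improving ray and the minimum is attained at a vertex.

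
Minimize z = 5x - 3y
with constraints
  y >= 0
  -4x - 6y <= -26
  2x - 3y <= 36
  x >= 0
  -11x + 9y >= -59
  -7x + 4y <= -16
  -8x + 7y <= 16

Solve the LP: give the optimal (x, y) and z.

x = 176/17, y = 240/17, minimum z = 160/17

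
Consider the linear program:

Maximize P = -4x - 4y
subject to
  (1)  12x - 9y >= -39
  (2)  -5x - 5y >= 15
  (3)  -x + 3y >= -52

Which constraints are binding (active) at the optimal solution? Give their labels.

Corner points and P = -4x - 4y:
  (-22/7, 1/7) → P = 12
  (-65/3, -221/9) → P = 1664/9
  (43/4, -55/4) → P = 12

The maximum is at (-65/3, -221/9). Substituting into each constraint, equality holds for (1) and (3); the remaining constraints have slack.

(1) and (3)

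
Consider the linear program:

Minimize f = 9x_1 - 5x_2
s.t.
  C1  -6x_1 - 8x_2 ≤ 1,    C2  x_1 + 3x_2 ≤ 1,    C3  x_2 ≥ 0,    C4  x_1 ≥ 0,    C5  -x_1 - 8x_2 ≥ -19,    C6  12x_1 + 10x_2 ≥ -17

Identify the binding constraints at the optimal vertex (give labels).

Vertices and f = 9x_1 - 5x_2:
  (1, 0) → f = 9
  (0, 1/3) → f = -5/3
  (0, 0) → f = 0

The minimum is at (0, 1/3). Substituting into each constraint, equality holds for C2 and C4; the remaining constraints have slack.

C2 and C4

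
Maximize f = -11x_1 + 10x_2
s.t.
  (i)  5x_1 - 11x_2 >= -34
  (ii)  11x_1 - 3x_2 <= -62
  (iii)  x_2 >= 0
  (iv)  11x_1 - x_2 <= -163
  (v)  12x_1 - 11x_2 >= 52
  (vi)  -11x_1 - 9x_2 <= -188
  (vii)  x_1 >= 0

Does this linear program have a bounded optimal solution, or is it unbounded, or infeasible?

infeasible

The boundaries -11x_1 - 9x_2 = -188 and x_1 = 0 meet at (0, 188/9), but that point violates 5x_1 - 11x_2 ≥ -34. Every candidate vertex is excluded by some other constraint, so the feasible region is empty.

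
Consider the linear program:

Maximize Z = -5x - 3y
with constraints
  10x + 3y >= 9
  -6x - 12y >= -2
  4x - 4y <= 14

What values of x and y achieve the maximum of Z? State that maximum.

Corner points and Z = -5x - 3y:
  (1, -1/3) → Z = -4
  (3/2, -2) → Z = -3/2
  (22/9, -19/18) → Z = -163/18

x = 3/2, y = -2, maximum Z = -3/2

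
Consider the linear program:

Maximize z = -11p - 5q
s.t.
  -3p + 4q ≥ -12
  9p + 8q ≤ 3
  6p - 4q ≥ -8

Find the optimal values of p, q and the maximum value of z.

Corner points and z = -11p - 5q:
  (9/5, -33/20) → z = -231/20
  (-20/3, -8) → z = 340/3
  (-13/21, 15/14) → z = 61/42

The optimum lies where -3p + 4q = -12 and 6p - 4q = -8.
Solving simultaneously gives p = -20/3, q = -8.

p = -20/3, q = -8, maximum z = 340/3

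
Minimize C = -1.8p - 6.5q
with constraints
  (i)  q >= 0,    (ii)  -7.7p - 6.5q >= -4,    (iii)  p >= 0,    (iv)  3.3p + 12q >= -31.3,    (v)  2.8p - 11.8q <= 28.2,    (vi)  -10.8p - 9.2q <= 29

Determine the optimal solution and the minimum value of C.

Corner points and C = -1.8p - 6.5q:
  (40/77, 0) → C = -72/77
  (0, 0) → C = 0
  (0, 8/13) → C = -4

The optimum lies where -7.7p - 6.5q = -4 and p = 0.
Solving simultaneously gives p = 0, q = 8/13.

p = 0, q = 8/13, minimum C = -4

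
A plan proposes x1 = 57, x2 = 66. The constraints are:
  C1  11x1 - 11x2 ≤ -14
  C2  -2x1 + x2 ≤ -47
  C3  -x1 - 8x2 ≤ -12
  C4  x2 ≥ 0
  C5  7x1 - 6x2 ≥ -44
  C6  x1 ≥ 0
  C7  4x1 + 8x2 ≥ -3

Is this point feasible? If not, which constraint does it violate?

feasible

C1: -99 ≤ -14 ✓
C2: -48 ≤ -47 ✓
C3: -585 ≤ -12 ✓
C4: 66 ≥ 0 ✓
C5: 3 ≥ -44 ✓
C6: 57 ≥ 0 ✓
C7: 756 ≥ -3 ✓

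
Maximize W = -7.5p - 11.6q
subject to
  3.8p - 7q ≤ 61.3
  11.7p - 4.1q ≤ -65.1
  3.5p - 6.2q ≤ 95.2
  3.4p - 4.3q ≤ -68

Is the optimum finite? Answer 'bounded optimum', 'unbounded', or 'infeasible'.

unbounded

From the feasible point (-73959/746, -23341/373), moving in the direction (-7, -3.8) keeps every constraint satisfied while W increases without bound.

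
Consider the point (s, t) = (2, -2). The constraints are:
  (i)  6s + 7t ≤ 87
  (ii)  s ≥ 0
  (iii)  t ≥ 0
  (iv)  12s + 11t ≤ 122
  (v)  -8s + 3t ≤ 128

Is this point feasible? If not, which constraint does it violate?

not feasible — violates (iii)

Constraint (iii): t = -2, which is not ≥ 0. All other constraints are satisfied.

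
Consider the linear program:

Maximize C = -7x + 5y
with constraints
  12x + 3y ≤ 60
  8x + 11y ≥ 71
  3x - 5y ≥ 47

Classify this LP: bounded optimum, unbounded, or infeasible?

The boundaries 12x + 3y = 60 and 8x + 11y = 71 meet at (149/36, 31/9), but that point violates 3x - 5y ≥ 47. Every candidate vertex is excluded by some other constraint, so the feasible region is empty.

infeasible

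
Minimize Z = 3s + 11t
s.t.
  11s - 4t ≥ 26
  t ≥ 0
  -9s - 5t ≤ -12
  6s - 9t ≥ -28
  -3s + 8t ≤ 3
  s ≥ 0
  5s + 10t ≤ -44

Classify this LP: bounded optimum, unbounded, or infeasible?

infeasible

The boundaries 11s - 4t = 26 and t = 0 meet at (26/11, 0), but that point violates 5s + 10t ≤ -44. Every candidate vertex is excluded by some other constraint, so the feasible region is empty.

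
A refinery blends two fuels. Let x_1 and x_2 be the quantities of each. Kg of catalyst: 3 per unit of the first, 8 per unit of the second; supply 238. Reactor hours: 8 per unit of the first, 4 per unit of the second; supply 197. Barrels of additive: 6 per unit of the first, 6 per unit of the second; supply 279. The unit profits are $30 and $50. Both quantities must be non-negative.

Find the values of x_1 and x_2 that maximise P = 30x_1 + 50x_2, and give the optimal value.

Vertices and P = 30x_1 + 50x_2:
  (0, 0) → P = 0
  (0, 119/4) → P = 2975/2
  (197/8, 0) → P = 2955/4
  (12, 101/4) → P = 3245/2

x_1 = 12, x_2 = 101/4, maximum P = 3245/2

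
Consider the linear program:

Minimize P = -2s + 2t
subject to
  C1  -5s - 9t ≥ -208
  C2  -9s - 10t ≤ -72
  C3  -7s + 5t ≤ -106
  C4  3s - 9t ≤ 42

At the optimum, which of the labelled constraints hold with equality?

C1 and C4

Feasible corners and P = -2s + 2t:
  (997/44, 463/44) → P = -267/11
  (125/4, 23/4) → P = -51
  (31/2, 1/2) → P = -30

The minimum is at (125/4, 23/4). Substituting into each constraint, equality holds for C1 and C4; the remaining constraints have slack.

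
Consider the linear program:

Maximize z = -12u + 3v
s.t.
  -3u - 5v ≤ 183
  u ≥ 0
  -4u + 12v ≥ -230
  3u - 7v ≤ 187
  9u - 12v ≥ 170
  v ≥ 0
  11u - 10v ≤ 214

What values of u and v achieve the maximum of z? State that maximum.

Feasible corners and z = -12u + 3v:
  (170/9, 0) → z = -680/3
  (62/3, 4/3) → z = -244
  (214/11, 0) → z = -2568/11

u = 170/9, v = 0, maximum z = -680/3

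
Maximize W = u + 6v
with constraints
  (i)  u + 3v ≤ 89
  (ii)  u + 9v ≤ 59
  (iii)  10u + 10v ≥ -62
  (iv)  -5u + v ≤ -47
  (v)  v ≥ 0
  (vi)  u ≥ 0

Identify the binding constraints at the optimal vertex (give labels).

(ii) and (v)

Extreme points and W = u + 6v:
  (241/23, 124/23) → W = 985/23
  (59, 0) → W = 59
  (47/5, 0) → W = 47/5

The maximum is at (59, 0). Substituting into each constraint, equality holds for (ii) and (v); the remaining constraints have slack.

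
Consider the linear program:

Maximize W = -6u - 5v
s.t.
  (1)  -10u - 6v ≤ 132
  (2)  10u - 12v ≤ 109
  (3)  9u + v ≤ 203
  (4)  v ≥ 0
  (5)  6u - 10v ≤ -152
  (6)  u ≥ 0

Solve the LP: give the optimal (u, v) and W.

u = 0, v = 76/5, maximum W = -76

Feasible corners and W = -6u - 5v:
  (313/16, 431/16) → W = -4033/16
  (0, 203) → W = -1015
  (0, 76/5) → W = -76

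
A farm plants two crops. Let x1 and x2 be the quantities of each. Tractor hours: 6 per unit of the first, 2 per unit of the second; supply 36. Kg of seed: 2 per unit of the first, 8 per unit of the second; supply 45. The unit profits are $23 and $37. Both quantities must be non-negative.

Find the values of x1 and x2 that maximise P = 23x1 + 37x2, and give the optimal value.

x1 = 9/2, x2 = 9/2, maximum P = 270

Vertices and P = 23x1 + 37x2:
  (0, 0) → P = 0
  (0, 45/8) → P = 1665/8
  (6, 0) → P = 138
  (9/2, 9/2) → P = 270

At the optimal vertex, 6x1 + 2x2 = 36 and 2x1 + 8x2 = 45.
Solving simultaneously gives x1 = 9/2, x2 = 9/2.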